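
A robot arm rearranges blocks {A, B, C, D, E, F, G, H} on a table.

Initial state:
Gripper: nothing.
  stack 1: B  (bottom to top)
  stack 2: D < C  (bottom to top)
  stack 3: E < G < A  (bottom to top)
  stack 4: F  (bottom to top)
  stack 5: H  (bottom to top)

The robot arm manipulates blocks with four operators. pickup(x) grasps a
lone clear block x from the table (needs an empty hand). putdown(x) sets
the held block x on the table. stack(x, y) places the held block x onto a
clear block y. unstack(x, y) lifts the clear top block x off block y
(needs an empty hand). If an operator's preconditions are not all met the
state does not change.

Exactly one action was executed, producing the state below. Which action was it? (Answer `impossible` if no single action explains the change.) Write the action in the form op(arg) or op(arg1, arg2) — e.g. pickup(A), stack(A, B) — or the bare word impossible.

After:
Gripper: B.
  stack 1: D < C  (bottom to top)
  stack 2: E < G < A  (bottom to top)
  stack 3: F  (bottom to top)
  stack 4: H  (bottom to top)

target: towers=[D/C; E/G/A; F; H] holding=B
     unstack(A, G) → towers=[B; D/C; E/G; F; H] holding=A
         pickup(H) → towers=[B; D/C; E/G/A; F] holding=H
         pickup(B) → towers=[D/C; E/G/A; F; H] holding=B  ← match
         pickup(F) → towers=[B; D/C; E/G/A; H] holding=F
     unstack(C, D) → towers=[B; D; E/G/A; F; H] holding=C

pickup(B)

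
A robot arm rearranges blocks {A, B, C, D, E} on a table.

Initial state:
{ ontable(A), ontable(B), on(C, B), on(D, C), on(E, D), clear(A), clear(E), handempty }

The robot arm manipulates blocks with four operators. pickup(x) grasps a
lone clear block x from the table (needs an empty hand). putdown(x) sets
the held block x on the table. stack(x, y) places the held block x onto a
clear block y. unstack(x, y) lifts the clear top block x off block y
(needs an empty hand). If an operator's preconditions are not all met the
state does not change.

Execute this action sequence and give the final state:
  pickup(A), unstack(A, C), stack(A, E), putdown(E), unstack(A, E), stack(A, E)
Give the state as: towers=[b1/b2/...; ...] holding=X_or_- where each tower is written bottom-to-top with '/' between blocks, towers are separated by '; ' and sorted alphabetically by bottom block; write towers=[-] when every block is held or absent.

step 1 (pickup(A)): towers=[B/C/D/E] holding=A
step 2 (unstack(A, C)) [no-op]: towers=[B/C/D/E] holding=A
step 3 (stack(A, E)): towers=[B/C/D/E/A] holding=-
step 4 (putdown(E)) [no-op]: towers=[B/C/D/E/A] holding=-
step 5 (unstack(A, E)): towers=[B/C/D/E] holding=A
step 6 (stack(A, E)): towers=[B/C/D/E/A] holding=-

towers=[B/C/D/E/A] holding=-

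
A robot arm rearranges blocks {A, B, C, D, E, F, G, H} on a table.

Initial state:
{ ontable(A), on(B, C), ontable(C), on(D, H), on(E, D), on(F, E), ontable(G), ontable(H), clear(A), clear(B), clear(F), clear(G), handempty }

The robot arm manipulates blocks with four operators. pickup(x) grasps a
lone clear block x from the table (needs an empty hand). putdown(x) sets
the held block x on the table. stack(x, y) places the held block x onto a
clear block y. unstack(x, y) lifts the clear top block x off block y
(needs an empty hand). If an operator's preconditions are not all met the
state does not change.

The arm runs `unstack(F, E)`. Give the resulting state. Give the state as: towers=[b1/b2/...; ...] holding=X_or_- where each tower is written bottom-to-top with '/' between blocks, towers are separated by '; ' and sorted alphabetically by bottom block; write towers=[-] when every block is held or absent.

before: towers=[A; C/B; G; H/D/E/F] holding=-
pre[unstack(F, E)]: on(F,E) ✓, clear(F) ✓, handempty ✓
all met → apply unstack(F, E)
after:  towers=[A; C/B; G; H/D/E] holding=F

towers=[A; C/B; G; H/D/E] holding=F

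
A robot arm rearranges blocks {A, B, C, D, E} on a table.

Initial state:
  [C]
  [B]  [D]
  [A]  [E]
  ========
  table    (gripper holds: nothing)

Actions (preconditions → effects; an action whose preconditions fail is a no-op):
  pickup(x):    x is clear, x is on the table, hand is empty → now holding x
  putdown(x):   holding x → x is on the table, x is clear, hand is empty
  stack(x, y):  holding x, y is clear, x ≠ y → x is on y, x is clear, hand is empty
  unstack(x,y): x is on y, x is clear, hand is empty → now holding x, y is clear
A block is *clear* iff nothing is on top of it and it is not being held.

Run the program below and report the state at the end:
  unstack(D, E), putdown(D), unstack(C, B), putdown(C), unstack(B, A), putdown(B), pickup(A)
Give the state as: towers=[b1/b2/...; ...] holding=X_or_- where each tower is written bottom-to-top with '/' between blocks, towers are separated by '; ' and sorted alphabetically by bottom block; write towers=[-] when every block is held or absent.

step 1 (unstack(D, E)): towers=[A/B/C; E] holding=D
step 2 (putdown(D)): towers=[A/B/C; D; E] holding=-
step 3 (unstack(C, B)): towers=[A/B; D; E] holding=C
step 4 (putdown(C)): towers=[A/B; C; D; E] holding=-
step 5 (unstack(B, A)): towers=[A; C; D; E] holding=B
step 6 (putdown(B)): towers=[A; B; C; D; E] holding=-
step 7 (pickup(A)): towers=[B; C; D; E] holding=A

towers=[B; C; D; E] holding=A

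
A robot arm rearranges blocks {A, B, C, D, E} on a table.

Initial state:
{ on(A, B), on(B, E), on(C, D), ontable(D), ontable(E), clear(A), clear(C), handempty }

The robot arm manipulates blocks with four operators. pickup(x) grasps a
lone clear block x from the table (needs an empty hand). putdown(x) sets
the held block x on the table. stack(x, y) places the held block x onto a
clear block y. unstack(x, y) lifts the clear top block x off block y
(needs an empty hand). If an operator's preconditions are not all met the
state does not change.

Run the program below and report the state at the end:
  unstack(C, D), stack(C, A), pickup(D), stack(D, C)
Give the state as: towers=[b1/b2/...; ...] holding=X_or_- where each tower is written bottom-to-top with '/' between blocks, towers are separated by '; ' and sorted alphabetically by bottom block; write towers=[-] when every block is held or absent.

towers=[E/B/A/C/D] holding=-

step 1 (unstack(C, D)): towers=[D; E/B/A] holding=C
step 2 (stack(C, A)): towers=[D; E/B/A/C] holding=-
step 3 (pickup(D)): towers=[E/B/A/C] holding=D
step 4 (stack(D, C)): towers=[E/B/A/C/D] holding=-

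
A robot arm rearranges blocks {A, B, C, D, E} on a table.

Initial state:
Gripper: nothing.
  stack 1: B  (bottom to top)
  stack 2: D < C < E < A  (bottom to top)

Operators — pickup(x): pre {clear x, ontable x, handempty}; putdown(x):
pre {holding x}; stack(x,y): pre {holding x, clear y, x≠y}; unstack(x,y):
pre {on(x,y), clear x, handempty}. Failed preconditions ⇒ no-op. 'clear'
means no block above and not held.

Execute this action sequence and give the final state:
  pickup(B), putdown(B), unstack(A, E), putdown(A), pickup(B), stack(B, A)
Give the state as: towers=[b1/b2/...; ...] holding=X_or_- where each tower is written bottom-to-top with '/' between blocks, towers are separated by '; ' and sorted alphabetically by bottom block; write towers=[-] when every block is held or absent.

towers=[A/B; D/C/E] holding=-

step 1 (pickup(B)): towers=[D/C/E/A] holding=B
step 2 (putdown(B)): towers=[B; D/C/E/A] holding=-
step 3 (unstack(A, E)): towers=[B; D/C/E] holding=A
step 4 (putdown(A)): towers=[A; B; D/C/E] holding=-
step 5 (pickup(B)): towers=[A; D/C/E] holding=B
step 6 (stack(B, A)): towers=[A/B; D/C/E] holding=-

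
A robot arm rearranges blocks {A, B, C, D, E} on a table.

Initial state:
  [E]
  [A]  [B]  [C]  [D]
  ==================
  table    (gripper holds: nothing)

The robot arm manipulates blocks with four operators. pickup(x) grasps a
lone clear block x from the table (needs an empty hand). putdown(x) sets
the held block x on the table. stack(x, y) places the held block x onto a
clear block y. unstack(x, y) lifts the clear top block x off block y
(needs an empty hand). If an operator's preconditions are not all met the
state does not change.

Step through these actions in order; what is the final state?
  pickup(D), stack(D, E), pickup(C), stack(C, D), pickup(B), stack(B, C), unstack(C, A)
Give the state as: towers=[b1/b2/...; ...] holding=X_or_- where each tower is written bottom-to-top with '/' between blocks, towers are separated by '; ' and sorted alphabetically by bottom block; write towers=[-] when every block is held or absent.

step 1 (pickup(D)): towers=[A/E; B; C] holding=D
step 2 (stack(D, E)): towers=[A/E/D; B; C] holding=-
step 3 (pickup(C)): towers=[A/E/D; B] holding=C
step 4 (stack(C, D)): towers=[A/E/D/C; B] holding=-
step 5 (pickup(B)): towers=[A/E/D/C] holding=B
step 6 (stack(B, C)): towers=[A/E/D/C/B] holding=-
step 7 (unstack(C, A)) [no-op]: towers=[A/E/D/C/B] holding=-

towers=[A/E/D/C/B] holding=-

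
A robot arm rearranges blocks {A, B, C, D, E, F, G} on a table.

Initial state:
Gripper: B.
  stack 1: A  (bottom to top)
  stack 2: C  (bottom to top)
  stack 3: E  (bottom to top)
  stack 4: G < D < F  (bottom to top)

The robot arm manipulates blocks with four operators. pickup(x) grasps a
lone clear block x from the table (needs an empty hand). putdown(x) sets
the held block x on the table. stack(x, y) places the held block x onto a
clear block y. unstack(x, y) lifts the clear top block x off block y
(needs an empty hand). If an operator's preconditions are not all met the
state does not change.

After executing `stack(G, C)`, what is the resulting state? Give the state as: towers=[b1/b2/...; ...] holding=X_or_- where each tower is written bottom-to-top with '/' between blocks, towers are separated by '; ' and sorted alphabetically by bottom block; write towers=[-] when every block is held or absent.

towers=[A; C; E; G/D/F] holding=B

before: towers=[A; C; E; G/D/F] holding=B
pre[stack(G, C)]: holding(G) ✗, clear(C) ✓, G≠C ✓
holding(G) unmet → stack(G, C) is a no-op
after:  towers=[A; C; E; G/D/F] holding=B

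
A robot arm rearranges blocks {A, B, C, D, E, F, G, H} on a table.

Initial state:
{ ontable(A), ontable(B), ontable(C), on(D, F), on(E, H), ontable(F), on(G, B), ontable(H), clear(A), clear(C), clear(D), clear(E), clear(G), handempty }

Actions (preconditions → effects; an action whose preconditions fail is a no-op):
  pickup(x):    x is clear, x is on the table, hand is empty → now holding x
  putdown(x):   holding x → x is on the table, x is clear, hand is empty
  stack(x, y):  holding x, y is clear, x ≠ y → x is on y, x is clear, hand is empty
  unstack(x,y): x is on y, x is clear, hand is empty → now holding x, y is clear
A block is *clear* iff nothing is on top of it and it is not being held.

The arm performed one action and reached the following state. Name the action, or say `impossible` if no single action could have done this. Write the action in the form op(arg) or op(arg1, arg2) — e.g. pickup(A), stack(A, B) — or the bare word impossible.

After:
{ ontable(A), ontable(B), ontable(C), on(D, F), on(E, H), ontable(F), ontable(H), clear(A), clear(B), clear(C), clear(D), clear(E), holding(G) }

unstack(G, B)

target: towers=[A; B; C; F/D; H/E] holding=G
     unstack(G, B) → towers=[A; B; C; F/D; H/E] holding=G  ← match
         pickup(A) → towers=[B/G; C; F/D; H/E] holding=A
     unstack(E, H) → towers=[A; B/G; C; F/D; H] holding=E
     unstack(D, F) → towers=[A; B/G; C; F; H/E] holding=D
         pickup(C) → towers=[A; B/G; F/D; H/E] holding=C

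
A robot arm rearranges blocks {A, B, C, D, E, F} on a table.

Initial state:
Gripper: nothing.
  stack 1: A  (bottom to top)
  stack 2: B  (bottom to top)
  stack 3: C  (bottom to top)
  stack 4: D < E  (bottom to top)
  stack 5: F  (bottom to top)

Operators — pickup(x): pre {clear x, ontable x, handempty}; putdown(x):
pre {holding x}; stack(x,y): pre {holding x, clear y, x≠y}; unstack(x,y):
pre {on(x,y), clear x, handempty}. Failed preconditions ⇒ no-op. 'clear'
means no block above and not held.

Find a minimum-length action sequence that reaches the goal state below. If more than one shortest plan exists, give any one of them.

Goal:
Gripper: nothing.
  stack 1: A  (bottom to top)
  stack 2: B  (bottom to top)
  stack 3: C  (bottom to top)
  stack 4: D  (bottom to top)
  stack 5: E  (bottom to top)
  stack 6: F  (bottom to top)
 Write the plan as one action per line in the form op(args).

unstack(E, D)
putdown(E)

step 1 (unstack(E, D)): towers=[A; B; C; D; F] holding=E
step 2 (putdown(E)): towers=[A; B; C; D; E; F] holding=-
goal check: towers=[A; B; C; D; E; F] holding=- — reached (length 2, optimal by BFS)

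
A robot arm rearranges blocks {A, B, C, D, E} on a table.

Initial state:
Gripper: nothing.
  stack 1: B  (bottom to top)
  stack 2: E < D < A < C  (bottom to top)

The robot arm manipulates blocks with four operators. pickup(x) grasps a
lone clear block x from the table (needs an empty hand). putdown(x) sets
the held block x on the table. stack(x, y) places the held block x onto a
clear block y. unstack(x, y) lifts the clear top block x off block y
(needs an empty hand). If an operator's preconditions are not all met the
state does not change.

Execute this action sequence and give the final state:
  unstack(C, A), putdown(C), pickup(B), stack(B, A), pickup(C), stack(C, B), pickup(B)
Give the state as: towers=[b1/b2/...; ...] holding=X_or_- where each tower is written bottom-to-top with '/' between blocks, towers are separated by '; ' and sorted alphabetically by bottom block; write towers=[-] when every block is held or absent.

towers=[E/D/A/B/C] holding=-

step 1 (unstack(C, A)): towers=[B; E/D/A] holding=C
step 2 (putdown(C)): towers=[B; C; E/D/A] holding=-
step 3 (pickup(B)): towers=[C; E/D/A] holding=B
step 4 (stack(B, A)): towers=[C; E/D/A/B] holding=-
step 5 (pickup(C)): towers=[E/D/A/B] holding=C
step 6 (stack(C, B)): towers=[E/D/A/B/C] holding=-
step 7 (pickup(B)) [no-op]: towers=[E/D/A/B/C] holding=-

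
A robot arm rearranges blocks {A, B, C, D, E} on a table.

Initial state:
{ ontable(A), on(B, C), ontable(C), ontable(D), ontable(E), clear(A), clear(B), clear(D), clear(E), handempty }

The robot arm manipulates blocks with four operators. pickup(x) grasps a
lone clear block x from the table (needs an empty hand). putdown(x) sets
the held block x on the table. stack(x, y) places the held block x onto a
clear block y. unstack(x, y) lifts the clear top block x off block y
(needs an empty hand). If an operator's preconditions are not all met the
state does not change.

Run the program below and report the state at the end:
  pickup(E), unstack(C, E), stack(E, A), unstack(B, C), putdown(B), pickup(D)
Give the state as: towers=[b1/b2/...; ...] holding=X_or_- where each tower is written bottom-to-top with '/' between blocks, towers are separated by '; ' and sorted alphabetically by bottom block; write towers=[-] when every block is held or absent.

towers=[A/E; B; C] holding=D

step 1 (pickup(E)): towers=[A; C/B; D] holding=E
step 2 (unstack(C, E)) [no-op]: towers=[A; C/B; D] holding=E
step 3 (stack(E, A)): towers=[A/E; C/B; D] holding=-
step 4 (unstack(B, C)): towers=[A/E; C; D] holding=B
step 5 (putdown(B)): towers=[A/E; B; C; D] holding=-
step 6 (pickup(D)): towers=[A/E; B; C] holding=D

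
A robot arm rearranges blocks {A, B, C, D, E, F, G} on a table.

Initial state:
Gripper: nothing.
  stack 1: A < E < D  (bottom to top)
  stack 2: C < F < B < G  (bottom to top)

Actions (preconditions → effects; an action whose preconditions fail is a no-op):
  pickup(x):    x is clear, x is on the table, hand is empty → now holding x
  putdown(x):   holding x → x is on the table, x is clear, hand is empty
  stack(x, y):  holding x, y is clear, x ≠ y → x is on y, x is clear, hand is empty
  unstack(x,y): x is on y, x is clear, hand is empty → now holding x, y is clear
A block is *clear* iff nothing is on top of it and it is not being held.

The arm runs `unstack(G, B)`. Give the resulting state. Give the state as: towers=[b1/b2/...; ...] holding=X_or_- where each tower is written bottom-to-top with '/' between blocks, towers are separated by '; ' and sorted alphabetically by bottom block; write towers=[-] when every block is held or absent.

towers=[A/E/D; C/F/B] holding=G

before: towers=[A/E/D; C/F/B/G] holding=-
pre[unstack(G, B)]: on(G,B) ok, clear(G) ok, handempty ok
all met → apply unstack(G, B)
after:  towers=[A/E/D; C/F/B] holding=G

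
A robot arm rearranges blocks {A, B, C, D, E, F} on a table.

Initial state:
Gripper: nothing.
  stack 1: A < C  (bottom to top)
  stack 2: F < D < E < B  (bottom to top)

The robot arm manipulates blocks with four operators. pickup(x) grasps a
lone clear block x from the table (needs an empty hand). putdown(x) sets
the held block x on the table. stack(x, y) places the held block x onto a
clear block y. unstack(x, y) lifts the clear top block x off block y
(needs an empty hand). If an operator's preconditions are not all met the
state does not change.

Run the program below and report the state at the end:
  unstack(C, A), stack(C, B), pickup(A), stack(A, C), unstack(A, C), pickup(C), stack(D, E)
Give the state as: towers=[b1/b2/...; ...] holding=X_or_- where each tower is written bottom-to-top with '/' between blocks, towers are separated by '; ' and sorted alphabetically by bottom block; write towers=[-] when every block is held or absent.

step 1 (unstack(C, A)): towers=[A; F/D/E/B] holding=C
step 2 (stack(C, B)): towers=[A; F/D/E/B/C] holding=-
step 3 (pickup(A)): towers=[F/D/E/B/C] holding=A
step 4 (stack(A, C)): towers=[F/D/E/B/C/A] holding=-
step 5 (unstack(A, C)): towers=[F/D/E/B/C] holding=A
step 6 (pickup(C)) [no-op]: towers=[F/D/E/B/C] holding=A
step 7 (stack(D, E)) [no-op]: towers=[F/D/E/B/C] holding=A

towers=[F/D/E/B/C] holding=A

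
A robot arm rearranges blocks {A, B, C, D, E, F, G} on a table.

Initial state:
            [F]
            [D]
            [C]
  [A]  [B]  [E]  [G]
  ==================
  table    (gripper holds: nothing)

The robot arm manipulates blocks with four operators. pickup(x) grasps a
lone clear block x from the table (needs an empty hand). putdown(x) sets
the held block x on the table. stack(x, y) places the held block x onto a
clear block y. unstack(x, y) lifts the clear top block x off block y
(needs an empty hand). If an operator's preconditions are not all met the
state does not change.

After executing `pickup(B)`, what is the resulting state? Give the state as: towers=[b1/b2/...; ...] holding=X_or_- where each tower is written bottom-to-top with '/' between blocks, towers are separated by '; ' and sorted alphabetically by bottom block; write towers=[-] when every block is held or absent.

before: towers=[A; B; E/C/D/F; G] holding=-
pre[pickup(B)]: clear(B) yes, ontable(B) yes, handempty yes
all met → apply pickup(B)
after:  towers=[A; E/C/D/F; G] holding=B

towers=[A; E/C/D/F; G] holding=B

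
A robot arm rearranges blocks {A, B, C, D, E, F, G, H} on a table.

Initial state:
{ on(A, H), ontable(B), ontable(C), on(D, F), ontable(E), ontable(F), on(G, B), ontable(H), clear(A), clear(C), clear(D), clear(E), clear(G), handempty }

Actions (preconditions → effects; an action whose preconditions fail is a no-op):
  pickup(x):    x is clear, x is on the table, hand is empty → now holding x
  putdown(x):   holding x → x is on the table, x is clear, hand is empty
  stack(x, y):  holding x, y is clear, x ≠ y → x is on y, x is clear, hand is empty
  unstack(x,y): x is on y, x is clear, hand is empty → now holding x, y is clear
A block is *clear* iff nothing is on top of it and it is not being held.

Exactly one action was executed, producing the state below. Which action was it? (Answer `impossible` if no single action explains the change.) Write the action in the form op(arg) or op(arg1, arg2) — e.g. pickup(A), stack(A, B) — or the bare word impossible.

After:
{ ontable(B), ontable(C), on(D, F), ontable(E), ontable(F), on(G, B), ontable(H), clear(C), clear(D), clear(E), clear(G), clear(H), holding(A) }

unstack(A, H)

target: towers=[B/G; C; E; F/D; H] holding=A
     unstack(G, B) → towers=[B; C; E; F/D; H/A] holding=G
     unstack(A, H) → towers=[B/G; C; E; F/D; H] holding=A  ← match
         pickup(E) → towers=[B/G; C; F/D; H/A] holding=E
     unstack(D, F) → towers=[B/G; C; E; F; H/A] holding=D
         pickup(C) → towers=[B/G; E; F/D; H/A] holding=C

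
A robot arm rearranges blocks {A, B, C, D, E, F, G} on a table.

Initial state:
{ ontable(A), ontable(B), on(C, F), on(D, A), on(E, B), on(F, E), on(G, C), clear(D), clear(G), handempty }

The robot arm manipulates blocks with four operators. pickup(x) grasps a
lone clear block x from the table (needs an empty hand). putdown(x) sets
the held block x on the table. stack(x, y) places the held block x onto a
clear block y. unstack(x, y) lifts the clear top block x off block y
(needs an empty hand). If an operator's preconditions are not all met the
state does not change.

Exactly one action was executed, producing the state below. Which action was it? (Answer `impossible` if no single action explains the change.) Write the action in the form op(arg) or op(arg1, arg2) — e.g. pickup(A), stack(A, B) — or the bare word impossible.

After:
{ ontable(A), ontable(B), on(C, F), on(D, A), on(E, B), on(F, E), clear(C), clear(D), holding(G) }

unstack(G, C)

target: towers=[A/D; B/E/F/C] holding=G
     unstack(G, C) → towers=[A/D; B/E/F/C] holding=G  ← match
     unstack(D, A) → towers=[A; B/E/F/C/G] holding=D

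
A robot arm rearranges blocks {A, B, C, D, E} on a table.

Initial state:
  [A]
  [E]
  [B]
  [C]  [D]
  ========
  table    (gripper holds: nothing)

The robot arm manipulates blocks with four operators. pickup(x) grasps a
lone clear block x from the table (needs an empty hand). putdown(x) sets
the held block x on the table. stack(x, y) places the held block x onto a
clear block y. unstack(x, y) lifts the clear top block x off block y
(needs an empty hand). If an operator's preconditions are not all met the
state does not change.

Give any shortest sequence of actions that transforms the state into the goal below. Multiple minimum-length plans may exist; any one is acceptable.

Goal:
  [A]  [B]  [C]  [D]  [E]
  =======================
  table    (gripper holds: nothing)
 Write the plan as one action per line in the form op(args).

step 1 (unstack(A, E)): towers=[C/B/E; D] holding=A
step 2 (putdown(A)): towers=[A; C/B/E; D] holding=-
step 3 (unstack(E, B)): towers=[A; C/B; D] holding=E
step 4 (putdown(E)): towers=[A; C/B; D; E] holding=-
step 5 (unstack(B, C)): towers=[A; C; D; E] holding=B
step 6 (putdown(B)): towers=[A; B; C; D; E] holding=-
goal check: towers=[A; B; C; D; E] holding=- — reached (length 6, optimal by BFS)

unstack(A, E)
putdown(A)
unstack(E, B)
putdown(E)
unstack(B, C)
putdown(B)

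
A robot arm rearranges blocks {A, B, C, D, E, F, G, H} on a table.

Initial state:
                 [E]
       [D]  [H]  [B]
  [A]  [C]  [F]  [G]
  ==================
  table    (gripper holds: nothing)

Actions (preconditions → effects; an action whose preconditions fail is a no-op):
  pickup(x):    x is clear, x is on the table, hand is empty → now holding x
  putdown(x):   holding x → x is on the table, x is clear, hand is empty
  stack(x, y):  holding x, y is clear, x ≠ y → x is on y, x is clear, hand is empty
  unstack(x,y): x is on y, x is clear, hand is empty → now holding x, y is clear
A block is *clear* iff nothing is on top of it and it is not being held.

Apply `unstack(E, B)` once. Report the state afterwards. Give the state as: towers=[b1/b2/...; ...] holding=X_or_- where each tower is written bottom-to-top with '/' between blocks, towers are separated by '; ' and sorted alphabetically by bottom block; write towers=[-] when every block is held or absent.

before: towers=[A; C/D; F/H; G/B/E] holding=-
pre[unstack(E, B)]: on(E,B) yes, clear(E) yes, handempty yes
all met → apply unstack(E, B)
after:  towers=[A; C/D; F/H; G/B] holding=E

towers=[A; C/D; F/H; G/B] holding=E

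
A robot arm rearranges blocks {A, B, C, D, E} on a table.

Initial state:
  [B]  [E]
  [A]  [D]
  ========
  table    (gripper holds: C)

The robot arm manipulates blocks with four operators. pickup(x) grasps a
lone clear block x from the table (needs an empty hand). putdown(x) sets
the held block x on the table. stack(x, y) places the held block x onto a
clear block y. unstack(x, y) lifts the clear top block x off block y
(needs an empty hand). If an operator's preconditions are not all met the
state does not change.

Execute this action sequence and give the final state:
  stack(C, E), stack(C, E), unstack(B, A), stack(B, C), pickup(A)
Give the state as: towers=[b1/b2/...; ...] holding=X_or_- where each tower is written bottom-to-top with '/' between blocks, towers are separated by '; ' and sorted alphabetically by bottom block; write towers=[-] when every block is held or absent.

step 1 (stack(C, E)): towers=[A/B; D/E/C] holding=-
step 2 (stack(C, E)) [no-op]: towers=[A/B; D/E/C] holding=-
step 3 (unstack(B, A)): towers=[A; D/E/C] holding=B
step 4 (stack(B, C)): towers=[A; D/E/C/B] holding=-
step 5 (pickup(A)): towers=[D/E/C/B] holding=A

towers=[D/E/C/B] holding=A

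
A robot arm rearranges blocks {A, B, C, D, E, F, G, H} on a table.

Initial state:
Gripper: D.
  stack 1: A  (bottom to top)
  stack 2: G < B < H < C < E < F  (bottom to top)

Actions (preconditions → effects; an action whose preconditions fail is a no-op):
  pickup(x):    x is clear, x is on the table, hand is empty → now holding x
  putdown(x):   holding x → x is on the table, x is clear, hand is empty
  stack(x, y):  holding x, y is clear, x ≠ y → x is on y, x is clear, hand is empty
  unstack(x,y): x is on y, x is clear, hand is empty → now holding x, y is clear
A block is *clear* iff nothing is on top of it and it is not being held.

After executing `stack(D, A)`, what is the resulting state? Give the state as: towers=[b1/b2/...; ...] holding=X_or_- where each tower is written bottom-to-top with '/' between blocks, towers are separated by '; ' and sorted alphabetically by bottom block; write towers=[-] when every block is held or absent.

towers=[A/D; G/B/H/C/E/F] holding=-

before: towers=[A; G/B/H/C/E/F] holding=D
pre[stack(D, A)]: holding(D) ok, clear(A) ok, D≠A ok
all met → apply stack(D, A)
after:  towers=[A/D; G/B/H/C/E/F] holding=-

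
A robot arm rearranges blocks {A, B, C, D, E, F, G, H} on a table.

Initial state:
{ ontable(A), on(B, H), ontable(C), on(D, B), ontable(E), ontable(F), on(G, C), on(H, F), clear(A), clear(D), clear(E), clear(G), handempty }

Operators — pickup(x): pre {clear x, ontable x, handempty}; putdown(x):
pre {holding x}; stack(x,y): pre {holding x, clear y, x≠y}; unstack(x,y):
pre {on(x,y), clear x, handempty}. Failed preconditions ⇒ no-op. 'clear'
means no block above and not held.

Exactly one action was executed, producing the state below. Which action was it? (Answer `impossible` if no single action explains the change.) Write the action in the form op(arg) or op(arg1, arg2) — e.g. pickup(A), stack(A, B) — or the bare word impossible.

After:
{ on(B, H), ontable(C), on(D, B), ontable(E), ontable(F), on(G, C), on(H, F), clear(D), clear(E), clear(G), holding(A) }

target: towers=[C/G; E; F/H/B/D] holding=A
     unstack(G, C) → towers=[A; C; E; F/H/B/D] holding=G
         pickup(A) → towers=[C/G; E; F/H/B/D] holding=A  ← match
         pickup(E) → towers=[A; C/G; F/H/B/D] holding=E
     unstack(D, B) → towers=[A; C/G; E; F/H/B] holding=D

pickup(A)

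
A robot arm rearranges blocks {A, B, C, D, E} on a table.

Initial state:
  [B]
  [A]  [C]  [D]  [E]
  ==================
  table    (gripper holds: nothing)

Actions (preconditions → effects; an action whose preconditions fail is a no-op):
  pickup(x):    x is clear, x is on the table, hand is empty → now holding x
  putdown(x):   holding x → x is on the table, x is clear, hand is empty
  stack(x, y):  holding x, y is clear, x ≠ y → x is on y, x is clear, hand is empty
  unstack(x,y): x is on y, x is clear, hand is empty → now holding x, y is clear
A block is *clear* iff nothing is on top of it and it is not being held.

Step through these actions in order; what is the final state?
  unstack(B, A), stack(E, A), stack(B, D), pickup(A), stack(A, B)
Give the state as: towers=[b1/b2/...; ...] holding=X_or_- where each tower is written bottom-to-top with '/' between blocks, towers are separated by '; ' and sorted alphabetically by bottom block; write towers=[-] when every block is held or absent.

towers=[C; D/B/A; E] holding=-

step 1 (unstack(B, A)): towers=[A; C; D; E] holding=B
step 2 (stack(E, A)) [no-op]: towers=[A; C; D; E] holding=B
step 3 (stack(B, D)): towers=[A; C; D/B; E] holding=-
step 4 (pickup(A)): towers=[C; D/B; E] holding=A
step 5 (stack(A, B)): towers=[C; D/B/A; E] holding=-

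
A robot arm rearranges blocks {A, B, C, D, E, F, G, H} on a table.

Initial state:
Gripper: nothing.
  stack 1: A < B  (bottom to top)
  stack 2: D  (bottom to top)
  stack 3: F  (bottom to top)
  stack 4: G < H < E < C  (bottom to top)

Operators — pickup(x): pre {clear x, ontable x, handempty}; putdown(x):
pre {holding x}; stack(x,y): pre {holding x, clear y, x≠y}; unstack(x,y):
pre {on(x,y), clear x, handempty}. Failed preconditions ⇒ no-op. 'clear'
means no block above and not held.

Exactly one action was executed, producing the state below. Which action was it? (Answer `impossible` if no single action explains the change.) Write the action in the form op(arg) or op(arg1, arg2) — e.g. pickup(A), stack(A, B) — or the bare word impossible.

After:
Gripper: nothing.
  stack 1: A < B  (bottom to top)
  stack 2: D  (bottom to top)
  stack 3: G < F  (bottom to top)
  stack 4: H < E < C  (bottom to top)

target: towers=[A/B; D; G/F; H/E/C] holding=-
     unstack(B, A) → towers=[A; D; F; G/H/E/C] holding=B
         pickup(F) → towers=[A/B; D; G/H/E/C] holding=F
         pickup(D) → towers=[A/B; F; G/H/E/C] holding=D
     unstack(C, E) → towers=[A/B; D; F; G/H/E] holding=C
none of the 4 applicable actions match → impossible

impossible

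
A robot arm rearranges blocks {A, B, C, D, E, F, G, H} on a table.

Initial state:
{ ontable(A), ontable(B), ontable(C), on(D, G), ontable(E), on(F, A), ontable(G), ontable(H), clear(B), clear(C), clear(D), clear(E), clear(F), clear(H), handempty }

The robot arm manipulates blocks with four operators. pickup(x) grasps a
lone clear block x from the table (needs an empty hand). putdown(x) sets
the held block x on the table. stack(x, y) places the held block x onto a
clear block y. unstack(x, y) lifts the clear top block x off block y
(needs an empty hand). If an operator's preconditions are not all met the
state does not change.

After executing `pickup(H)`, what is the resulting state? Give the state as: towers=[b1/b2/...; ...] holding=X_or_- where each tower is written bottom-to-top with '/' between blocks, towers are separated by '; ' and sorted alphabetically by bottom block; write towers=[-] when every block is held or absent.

before: towers=[A/F; B; C; E; G/D; H] holding=-
pre[pickup(H)]: clear(H) ok, ontable(H) ok, handempty ok
all met → apply pickup(H)
after:  towers=[A/F; B; C; E; G/D] holding=H

towers=[A/F; B; C; E; G/D] holding=H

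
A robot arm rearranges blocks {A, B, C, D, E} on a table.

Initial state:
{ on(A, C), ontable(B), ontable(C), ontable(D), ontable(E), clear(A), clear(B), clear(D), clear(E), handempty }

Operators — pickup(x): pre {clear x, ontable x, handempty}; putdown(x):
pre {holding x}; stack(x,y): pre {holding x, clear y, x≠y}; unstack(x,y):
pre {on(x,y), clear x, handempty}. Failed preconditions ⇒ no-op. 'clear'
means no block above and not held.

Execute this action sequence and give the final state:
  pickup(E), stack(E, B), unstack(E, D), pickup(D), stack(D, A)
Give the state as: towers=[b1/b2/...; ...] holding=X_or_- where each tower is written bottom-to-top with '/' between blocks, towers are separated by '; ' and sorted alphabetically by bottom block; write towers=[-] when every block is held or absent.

towers=[B/E; C/A/D] holding=-

step 1 (pickup(E)): towers=[B; C/A; D] holding=E
step 2 (stack(E, B)): towers=[B/E; C/A; D] holding=-
step 3 (unstack(E, D)) [no-op]: towers=[B/E; C/A; D] holding=-
step 4 (pickup(D)): towers=[B/E; C/A] holding=D
step 5 (stack(D, A)): towers=[B/E; C/A/D] holding=-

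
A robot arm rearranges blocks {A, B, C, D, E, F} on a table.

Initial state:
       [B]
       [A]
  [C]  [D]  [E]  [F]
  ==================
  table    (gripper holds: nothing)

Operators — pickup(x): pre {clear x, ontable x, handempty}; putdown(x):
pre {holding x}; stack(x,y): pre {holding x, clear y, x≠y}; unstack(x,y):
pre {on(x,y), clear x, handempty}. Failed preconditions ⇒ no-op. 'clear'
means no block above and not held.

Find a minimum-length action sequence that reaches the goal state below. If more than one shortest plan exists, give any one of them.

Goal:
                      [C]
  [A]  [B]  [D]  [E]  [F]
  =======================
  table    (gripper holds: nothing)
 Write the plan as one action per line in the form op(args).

unstack(B, A)
putdown(B)
unstack(A, D)
putdown(A)
pickup(C)
stack(C, F)

step 1 (unstack(B, A)): towers=[C; D/A; E; F] holding=B
step 2 (putdown(B)): towers=[B; C; D/A; E; F] holding=-
step 3 (unstack(A, D)): towers=[B; C; D; E; F] holding=A
step 4 (putdown(A)): towers=[A; B; C; D; E; F] holding=-
step 5 (pickup(C)): towers=[A; B; D; E; F] holding=C
step 6 (stack(C, F)): towers=[A; B; D; E; F/C] holding=-
goal check: towers=[A; B; D; E; F/C] holding=- — reached (length 6, optimal by BFS)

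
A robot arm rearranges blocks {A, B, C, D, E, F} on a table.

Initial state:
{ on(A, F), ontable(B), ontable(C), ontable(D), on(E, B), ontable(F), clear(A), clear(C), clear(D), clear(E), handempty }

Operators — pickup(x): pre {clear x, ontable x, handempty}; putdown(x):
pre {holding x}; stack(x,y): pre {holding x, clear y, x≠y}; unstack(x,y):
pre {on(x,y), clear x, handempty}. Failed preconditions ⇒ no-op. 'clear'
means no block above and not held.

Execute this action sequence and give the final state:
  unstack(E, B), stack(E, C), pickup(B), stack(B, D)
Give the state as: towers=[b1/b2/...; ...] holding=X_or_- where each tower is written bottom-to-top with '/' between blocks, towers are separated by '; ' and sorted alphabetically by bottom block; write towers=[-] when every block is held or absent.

step 1 (unstack(E, B)): towers=[B; C; D; F/A] holding=E
step 2 (stack(E, C)): towers=[B; C/E; D; F/A] holding=-
step 3 (pickup(B)): towers=[C/E; D; F/A] holding=B
step 4 (stack(B, D)): towers=[C/E; D/B; F/A] holding=-

towers=[C/E; D/B; F/A] holding=-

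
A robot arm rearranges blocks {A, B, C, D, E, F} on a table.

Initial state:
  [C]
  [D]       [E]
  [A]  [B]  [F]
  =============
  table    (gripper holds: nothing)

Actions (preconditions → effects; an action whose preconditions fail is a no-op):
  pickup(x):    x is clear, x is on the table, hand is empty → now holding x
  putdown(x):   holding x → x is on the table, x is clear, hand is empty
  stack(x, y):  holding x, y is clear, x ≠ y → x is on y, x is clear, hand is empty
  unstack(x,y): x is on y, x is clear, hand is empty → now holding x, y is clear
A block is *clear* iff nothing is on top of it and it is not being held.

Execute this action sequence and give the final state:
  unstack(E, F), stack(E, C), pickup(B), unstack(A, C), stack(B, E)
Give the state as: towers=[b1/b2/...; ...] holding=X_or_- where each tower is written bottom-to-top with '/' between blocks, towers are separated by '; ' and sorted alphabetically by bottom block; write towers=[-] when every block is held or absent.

step 1 (unstack(E, F)): towers=[A/D/C; B; F] holding=E
step 2 (stack(E, C)): towers=[A/D/C/E; B; F] holding=-
step 3 (pickup(B)): towers=[A/D/C/E; F] holding=B
step 4 (unstack(A, C)) [no-op]: towers=[A/D/C/E; F] holding=B
step 5 (stack(B, E)): towers=[A/D/C/E/B; F] holding=-

towers=[A/D/C/E/B; F] holding=-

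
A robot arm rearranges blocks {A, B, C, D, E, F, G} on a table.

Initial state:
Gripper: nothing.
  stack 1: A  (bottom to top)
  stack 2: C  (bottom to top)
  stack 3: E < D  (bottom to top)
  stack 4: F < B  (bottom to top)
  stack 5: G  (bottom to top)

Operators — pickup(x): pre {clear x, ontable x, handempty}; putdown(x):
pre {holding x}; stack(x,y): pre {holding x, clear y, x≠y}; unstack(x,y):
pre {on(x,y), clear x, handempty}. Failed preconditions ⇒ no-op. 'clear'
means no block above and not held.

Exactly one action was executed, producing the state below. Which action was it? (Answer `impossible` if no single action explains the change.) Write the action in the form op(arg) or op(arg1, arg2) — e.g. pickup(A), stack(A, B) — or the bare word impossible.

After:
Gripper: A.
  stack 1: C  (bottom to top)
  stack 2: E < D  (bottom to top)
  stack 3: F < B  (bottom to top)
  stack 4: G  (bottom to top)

target: towers=[C; E/D; F/B; G] holding=A
     unstack(B, F) → towers=[A; C; E/D; F; G] holding=B
         pickup(G) → towers=[A; C; E/D; F/B] holding=G
     unstack(D, E) → towers=[A; C; E; F/B; G] holding=D
         pickup(A) → towers=[C; E/D; F/B; G] holding=A  ← match
         pickup(C) → towers=[A; E/D; F/B; G] holding=C

pickup(A)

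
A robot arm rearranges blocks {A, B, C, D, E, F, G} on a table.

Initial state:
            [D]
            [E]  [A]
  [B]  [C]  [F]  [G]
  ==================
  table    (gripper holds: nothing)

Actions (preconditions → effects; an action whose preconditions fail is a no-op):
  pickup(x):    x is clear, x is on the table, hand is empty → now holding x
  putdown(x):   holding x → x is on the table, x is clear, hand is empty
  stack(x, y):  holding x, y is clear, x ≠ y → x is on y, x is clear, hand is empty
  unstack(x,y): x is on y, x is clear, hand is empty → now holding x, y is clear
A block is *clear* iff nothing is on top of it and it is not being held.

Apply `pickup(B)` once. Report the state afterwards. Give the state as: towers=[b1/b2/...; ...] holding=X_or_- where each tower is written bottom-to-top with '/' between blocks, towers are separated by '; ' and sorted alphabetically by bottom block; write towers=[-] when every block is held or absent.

towers=[C; F/E/D; G/A] holding=B

before: towers=[B; C; F/E/D; G/A] holding=-
pre[pickup(B)]: clear(B) yes, ontable(B) yes, handempty yes
all met → apply pickup(B)
after:  towers=[C; F/E/D; G/A] holding=B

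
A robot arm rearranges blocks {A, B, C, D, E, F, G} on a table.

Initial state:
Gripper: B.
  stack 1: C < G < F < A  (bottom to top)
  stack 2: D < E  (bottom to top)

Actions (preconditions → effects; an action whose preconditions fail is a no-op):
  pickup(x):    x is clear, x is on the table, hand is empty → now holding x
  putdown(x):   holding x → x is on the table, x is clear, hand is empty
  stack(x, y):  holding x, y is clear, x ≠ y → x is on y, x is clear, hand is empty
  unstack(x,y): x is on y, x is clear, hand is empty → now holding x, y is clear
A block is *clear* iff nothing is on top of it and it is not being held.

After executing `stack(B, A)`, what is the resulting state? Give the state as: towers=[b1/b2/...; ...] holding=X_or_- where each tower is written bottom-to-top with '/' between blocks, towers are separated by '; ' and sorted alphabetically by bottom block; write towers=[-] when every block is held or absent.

towers=[C/G/F/A/B; D/E] holding=-

before: towers=[C/G/F/A; D/E] holding=B
pre[stack(B, A)]: holding(B) ok, clear(A) ok, B≠A ok
all met → apply stack(B, A)
after:  towers=[C/G/F/A/B; D/E] holding=-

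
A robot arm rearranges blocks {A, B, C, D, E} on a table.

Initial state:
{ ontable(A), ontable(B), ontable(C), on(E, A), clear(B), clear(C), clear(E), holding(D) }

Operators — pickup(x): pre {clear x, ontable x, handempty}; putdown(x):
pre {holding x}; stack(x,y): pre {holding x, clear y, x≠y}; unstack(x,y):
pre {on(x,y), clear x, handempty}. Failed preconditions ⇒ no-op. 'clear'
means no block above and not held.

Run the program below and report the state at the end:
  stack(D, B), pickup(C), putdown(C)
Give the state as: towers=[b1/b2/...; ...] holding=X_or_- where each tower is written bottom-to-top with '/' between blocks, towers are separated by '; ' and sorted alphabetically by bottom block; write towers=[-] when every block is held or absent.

towers=[A/E; B/D; C] holding=-

step 1 (stack(D, B)): towers=[A/E; B/D; C] holding=-
step 2 (pickup(C)): towers=[A/E; B/D] holding=C
step 3 (putdown(C)): towers=[A/E; B/D; C] holding=-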